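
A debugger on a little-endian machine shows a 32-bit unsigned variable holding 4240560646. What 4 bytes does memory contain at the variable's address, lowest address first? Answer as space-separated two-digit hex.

06 D2 C1 FC

4240560646 in hexadecimal, padded to 32 bits, is 0xFCC1D206.
Split into bytes (most-significant first): FC C1 D2 06.
In little-endian order the low byte comes first in memory.
So at ascending addresses the bytes are 06 D2 C1 FC.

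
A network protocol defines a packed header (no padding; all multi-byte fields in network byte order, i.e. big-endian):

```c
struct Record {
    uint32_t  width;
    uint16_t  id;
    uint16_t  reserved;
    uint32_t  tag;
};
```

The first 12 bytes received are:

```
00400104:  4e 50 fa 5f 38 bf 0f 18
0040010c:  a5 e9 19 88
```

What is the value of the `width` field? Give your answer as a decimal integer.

1313929823

`width` is the first field, at byte offset 0, occupying 4 bytes.
Bytes at offsets 0..3: 4E 50 FA 5F.
In big-endian order the high byte comes first in memory.
The bytes are already most-significant first: 0x4E50FA5F.
0x4E50FA5F = 1313929823.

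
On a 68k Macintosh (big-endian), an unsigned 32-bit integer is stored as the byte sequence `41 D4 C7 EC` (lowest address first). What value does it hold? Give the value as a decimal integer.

1104463852

In big-endian order the high byte comes first in memory.
The bytes are already most-significant first: 0x41D4C7EC.
0x41D4C7EC = 1104463852.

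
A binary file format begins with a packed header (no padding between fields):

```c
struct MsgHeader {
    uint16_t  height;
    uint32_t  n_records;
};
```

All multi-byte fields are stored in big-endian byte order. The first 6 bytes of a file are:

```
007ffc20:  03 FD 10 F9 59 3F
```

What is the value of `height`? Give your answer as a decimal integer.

`height` is the first field, at byte offset 0, occupying 2 bytes.
Bytes at offsets 0..1: 03 FD.
In big-endian order the high byte comes first in memory.
The bytes are already most-significant first: 0x03FD.
0x03FD = 1021.

1021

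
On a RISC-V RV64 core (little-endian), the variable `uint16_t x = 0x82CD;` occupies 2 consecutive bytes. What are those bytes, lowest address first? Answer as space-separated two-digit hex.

Split into bytes (most-significant first): 82 CD.
Little-endian: lowest address holds the least-significant byte.
So at ascending addresses the bytes are CD 82.

CD 82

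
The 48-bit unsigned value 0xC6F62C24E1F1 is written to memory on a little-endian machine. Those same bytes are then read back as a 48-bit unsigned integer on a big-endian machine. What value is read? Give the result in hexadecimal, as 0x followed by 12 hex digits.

0xF1E1242CF6C6

Stored little-endian, the bytes at ascending addresses are F1 E1 24 2C F6 C6.
Read back as big-endian, the last byte is least significant, giving 0xF1E1242CF6C6.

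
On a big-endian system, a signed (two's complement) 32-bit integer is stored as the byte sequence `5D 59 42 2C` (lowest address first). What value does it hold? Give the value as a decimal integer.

Big-endian: lowest address holds the most-significant byte.
The bytes are already most-significant first: 0x5D59422C.
0x5D59422C = 1566130732.

1566130732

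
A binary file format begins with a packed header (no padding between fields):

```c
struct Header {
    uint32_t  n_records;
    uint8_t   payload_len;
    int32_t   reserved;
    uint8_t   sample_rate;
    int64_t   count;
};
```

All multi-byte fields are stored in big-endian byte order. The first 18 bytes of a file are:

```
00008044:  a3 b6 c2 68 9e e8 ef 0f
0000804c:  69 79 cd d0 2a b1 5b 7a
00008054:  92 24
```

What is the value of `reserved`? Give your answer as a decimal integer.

-386986135

`reserved` follows `n_records` (4 B), `payload_len` (1 B), so it starts at offset 4 + 1 = 5 and occupies 4 bytes.
Bytes at offsets 5..8: E8 EF 0F 69.
Big-endian stores the most-significant byte at the lowest address.
The bytes are already most-significant first: 0xE8EF0F69.
Top bit is set, so as a signed 32-bit value this is 0xE8EF0F69 − 2^32 = -386986135.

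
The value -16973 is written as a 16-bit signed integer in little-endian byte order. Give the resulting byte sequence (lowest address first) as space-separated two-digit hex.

B3 BD

Two's complement of -16973 in 16 bits: 16973 = 0x424D; invert → 0xBDB2; add 1 → 0xBDB3.
Split into bytes (most-significant first): BD B3.
In little-endian order the low byte comes first in memory.
So at ascending addresses the bytes are B3 BD.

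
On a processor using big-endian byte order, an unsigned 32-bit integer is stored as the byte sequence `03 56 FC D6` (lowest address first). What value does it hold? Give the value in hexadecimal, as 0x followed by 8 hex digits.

0x0356FCD6

Big-endian stores the most-significant byte at the lowest address.
The bytes are already most-significant first: 0x0356FCD6.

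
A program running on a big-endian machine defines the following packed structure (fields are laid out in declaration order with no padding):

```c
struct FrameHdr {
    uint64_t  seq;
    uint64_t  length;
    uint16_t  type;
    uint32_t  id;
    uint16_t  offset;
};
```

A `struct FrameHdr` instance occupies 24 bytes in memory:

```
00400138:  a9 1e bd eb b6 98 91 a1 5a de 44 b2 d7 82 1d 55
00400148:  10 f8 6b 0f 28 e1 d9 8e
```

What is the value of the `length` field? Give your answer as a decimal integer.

`length` follows `seq` (8 bytes), so it starts at byte offset 8 and occupies 8 bytes.
Bytes at offsets 8..15: 5A DE 44 B2 D7 82 1D 55.
Big-endian stores the most-significant byte at the lowest address.
The bytes are already most-significant first: 0x5ADE44B2D7821D55.
0x5ADE44B2D7821D55 = 6547746443153775957.

6547746443153775957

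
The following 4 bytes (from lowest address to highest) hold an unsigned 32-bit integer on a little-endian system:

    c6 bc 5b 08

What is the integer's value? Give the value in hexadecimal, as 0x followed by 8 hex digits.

0x085BBCC6

In little-endian order the low byte comes first in memory.
Reassemble most-significant byte first: 08 5B BC C6 → 0x085BBCC6.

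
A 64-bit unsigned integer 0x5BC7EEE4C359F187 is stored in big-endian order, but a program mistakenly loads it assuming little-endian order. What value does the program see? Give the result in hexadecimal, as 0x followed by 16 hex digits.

Stored big-endian, the bytes at ascending addresses are 5B C7 EE E4 C3 59 F1 87.
Read back as little-endian, the first byte is least significant, giving 0x87F159C3E4EEC75B.

0x87F159C3E4EEC75B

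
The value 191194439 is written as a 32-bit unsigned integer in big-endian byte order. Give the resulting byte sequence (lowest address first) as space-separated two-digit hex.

0B 65 65 47

191194439 in hexadecimal, padded to 32 bits, is 0x0B656547.
Split into bytes (most-significant first): 0B 65 65 47.
In big-endian order the high byte comes first in memory.
So the memory order matches the most-significant-first order: 0B 65 65 47.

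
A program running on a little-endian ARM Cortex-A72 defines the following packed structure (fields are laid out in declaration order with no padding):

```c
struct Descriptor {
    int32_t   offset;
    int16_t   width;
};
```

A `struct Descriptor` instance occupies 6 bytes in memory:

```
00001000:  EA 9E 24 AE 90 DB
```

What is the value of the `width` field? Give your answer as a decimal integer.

`width` follows `offset` (4 bytes), so it starts at byte offset 4 and occupies 2 bytes.
Bytes at offsets 4..5: 90 DB.
Little-endian: lowest address holds the least-significant byte.
Reassemble most-significant byte first: DB 90 → 0xDB90.
Top bit is set, so as a signed 16-bit value this is 0xDB90 − 2^16 = -9328.

-9328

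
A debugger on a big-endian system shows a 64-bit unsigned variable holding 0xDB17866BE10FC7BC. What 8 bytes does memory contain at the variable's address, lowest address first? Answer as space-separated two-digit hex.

Split into bytes (most-significant first): DB 17 86 6B E1 0F C7 BC.
Big-endian stores the most-significant byte at the lowest address.
So the memory order matches the most-significant-first order: DB 17 86 6B E1 0F C7 BC.

DB 17 86 6B E1 0F C7 BC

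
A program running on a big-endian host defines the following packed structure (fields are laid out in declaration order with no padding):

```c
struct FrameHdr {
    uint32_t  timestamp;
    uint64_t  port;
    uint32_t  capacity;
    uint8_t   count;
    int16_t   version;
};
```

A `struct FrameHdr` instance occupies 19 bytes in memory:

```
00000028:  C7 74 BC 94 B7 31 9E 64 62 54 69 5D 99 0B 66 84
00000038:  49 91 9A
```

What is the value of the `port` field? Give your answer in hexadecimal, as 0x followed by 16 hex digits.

0xB7319E646254695D

`port` follows `timestamp` (4 bytes), so it starts at byte offset 4 and occupies 8 bytes.
Bytes at offsets 4..11: B7 31 9E 64 62 54 69 5D.
Big-endian: lowest address holds the most-significant byte.
The bytes are already most-significant first: 0xB7319E646254695D.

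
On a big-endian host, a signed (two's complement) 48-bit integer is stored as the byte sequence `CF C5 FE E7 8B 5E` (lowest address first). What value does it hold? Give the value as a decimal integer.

Big-endian stores the most-significant byte at the lowest address.
The bytes are already most-significant first: 0xCFC5FEE78B5E.
Top bit is set, so as a signed 48-bit value this is 0xCFC5FEE78B5E − 2^48 = -53025684616354.

-53025684616354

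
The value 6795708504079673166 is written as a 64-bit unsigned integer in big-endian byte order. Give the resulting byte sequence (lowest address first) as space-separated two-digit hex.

5E 4F 34 E1 16 C5 27 4E

6795708504079673166 in hexadecimal, padded to 64 bits, is 0x5E4F34E116C5274E.
Split into bytes (most-significant first): 5E 4F 34 E1 16 C5 27 4E.
In big-endian order the high byte comes first in memory.
So the memory order matches the most-significant-first order: 5E 4F 34 E1 16 C5 27 4E.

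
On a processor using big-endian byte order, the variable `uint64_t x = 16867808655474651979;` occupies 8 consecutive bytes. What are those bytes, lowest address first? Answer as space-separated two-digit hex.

16867808655474651979 in hexadecimal, padded to 64 bits, is 0xEA167E9A48D3734B.
Split into bytes (most-significant first): EA 16 7E 9A 48 D3 73 4B.
Big-endian stores the most-significant byte at the lowest address.
So the memory order matches the most-significant-first order: EA 16 7E 9A 48 D3 73 4B.

EA 16 7E 9A 48 D3 73 4B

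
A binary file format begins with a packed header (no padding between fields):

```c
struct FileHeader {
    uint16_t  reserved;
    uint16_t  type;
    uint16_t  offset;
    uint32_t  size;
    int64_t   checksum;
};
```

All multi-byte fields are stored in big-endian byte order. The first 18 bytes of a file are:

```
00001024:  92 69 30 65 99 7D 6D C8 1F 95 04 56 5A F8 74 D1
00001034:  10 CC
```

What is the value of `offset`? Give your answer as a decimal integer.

`offset` follows `reserved` (2 B), `type` (2 B), so it starts at offset 2 + 2 = 4 and occupies 2 bytes.
Bytes at offsets 4..5: 99 7D.
In big-endian order the high byte comes first in memory.
The bytes are already most-significant first: 0x997D.
0x997D = 39293.

39293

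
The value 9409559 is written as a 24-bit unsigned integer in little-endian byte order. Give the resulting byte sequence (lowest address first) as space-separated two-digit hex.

9409559 in hexadecimal, padded to 24 bits, is 0x8F9417.
Split into bytes (most-significant first): 8F 94 17.
Little-endian: lowest address holds the least-significant byte.
So at ascending addresses the bytes are 17 94 8F.

17 94 8F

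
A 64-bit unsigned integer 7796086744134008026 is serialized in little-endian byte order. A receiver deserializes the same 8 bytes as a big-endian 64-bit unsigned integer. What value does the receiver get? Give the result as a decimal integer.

15725511750206042476

7796086744134008026 in 64-bit hexadecimal is 0x6C3143969E3D3CDA.
Stored little-endian, the bytes at ascending addresses are DA 3C 3D 9E 96 43 31 6C.
Read back as big-endian, the last byte is least significant, giving 0xDA3C3D9E9643316C.
0xDA3C3D9E9643316C = 15725511750206042476.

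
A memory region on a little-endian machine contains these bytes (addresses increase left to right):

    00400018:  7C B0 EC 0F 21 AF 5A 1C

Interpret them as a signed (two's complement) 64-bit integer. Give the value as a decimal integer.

In little-endian order the low byte comes first in memory.
Reassemble most-significant byte first: 1C 5A AF 21 0F EC B0 7C → 0x1C5AAF210FECB07C.
0x1C5AAF210FECB07C = 2043137937501892732.

2043137937501892732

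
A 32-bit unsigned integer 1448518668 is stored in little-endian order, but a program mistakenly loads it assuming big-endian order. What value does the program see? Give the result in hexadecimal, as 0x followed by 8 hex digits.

1448518668 in 32-bit hexadecimal is 0x5656A40C.
Stored little-endian, the bytes at ascending addresses are 0C A4 56 56.
Read back as big-endian, the last byte is least significant, giving 0x0CA45656.

0x0CA45656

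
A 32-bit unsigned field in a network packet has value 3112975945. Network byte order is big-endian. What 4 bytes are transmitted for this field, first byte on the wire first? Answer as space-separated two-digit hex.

3112975945 in hexadecimal, padded to 32 bits, is 0xB98C3E49.
Split into bytes (most-significant first): B9 8C 3E 49.
Big-endian stores the most-significant byte at the lowest address.
So the memory order matches the most-significant-first order: B9 8C 3E 49.

B9 8C 3E 49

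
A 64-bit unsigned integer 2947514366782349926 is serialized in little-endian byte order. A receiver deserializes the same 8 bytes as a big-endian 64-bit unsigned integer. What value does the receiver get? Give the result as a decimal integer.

2947514366782349926 in 64-bit hexadecimal is 0x28E7ACB3326C2266.
Stored little-endian, the bytes at ascending addresses are 66 22 6C 32 B3 AC E7 28.
Read back as big-endian, the last byte is least significant, giving 0x66226C32B3ACE728.
0x66226C32B3ACE728 = 7359563706095429416.

7359563706095429416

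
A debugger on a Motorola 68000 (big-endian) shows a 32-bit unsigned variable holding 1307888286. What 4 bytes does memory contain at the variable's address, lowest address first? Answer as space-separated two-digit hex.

1307888286 in hexadecimal, padded to 32 bits, is 0x4DF4CA9E.
Split into bytes (most-significant first): 4D F4 CA 9E.
Big-endian: lowest address holds the most-significant byte.
So the memory order matches the most-significant-first order: 4D F4 CA 9E.

4D F4 CA 9E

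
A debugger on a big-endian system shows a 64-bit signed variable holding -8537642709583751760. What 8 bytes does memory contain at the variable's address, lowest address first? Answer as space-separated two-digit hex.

Two's complement of -8537642709583751760 in 64 bits: 8537642709583751760 = 0x767BCCCF5BF16A50; invert → 0x89843330A40E95AF; add 1 → 0x89843330A40E95B0.
Split into bytes (most-significant first): 89 84 33 30 A4 0E 95 B0.
Big-endian: lowest address holds the most-significant byte.
So the memory order matches the most-significant-first order: 89 84 33 30 A4 0E 95 B0.

89 84 33 30 A4 0E 95 B0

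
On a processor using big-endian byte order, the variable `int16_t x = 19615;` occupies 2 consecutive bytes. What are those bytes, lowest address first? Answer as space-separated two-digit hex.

19615 in hexadecimal, padded to 16 bits, is 0x4C9F.
Split into bytes (most-significant first): 4C 9F.
Big-endian stores the most-significant byte at the lowest address.
So the memory order matches the most-significant-first order: 4C 9F.

4C 9F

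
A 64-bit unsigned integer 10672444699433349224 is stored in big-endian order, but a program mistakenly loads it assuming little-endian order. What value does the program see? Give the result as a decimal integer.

7543733588255251604

10672444699433349224 in 64-bit hexadecimal is 0x941C23E8BAB9B068.
Stored big-endian, the bytes at ascending addresses are 94 1C 23 E8 BA B9 B0 68.
Read back as little-endian, the first byte is least significant, giving 0x68B0B9BAE8231C94.
0x68B0B9BAE8231C94 = 7543733588255251604.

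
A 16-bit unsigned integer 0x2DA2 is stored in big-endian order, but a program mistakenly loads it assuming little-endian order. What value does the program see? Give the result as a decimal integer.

41517

Stored big-endian, the bytes at ascending addresses are 2D A2.
Read back as little-endian, the first byte is least significant, giving 0xA22D.
0xA22D = 41517.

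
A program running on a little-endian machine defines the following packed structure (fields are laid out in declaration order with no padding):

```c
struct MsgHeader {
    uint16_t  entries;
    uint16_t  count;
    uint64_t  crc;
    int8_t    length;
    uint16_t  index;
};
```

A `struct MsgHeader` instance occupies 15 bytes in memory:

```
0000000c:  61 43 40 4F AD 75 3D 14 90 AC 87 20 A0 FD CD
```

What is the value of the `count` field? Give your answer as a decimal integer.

`count` follows `entries` (2 bytes), so it starts at byte offset 2 and occupies 2 bytes.
Bytes at offsets 2..3: 40 4F.
Little-endian stores the least-significant byte at the lowest address.
Reassemble most-significant byte first: 4F 40 → 0x4F40.
0x4F40 = 20288.

20288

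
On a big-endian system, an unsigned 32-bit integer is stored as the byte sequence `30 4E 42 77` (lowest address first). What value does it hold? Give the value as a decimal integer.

810435191

In big-endian order the high byte comes first in memory.
The bytes are already most-significant first: 0x304E4277.
0x304E4277 = 810435191.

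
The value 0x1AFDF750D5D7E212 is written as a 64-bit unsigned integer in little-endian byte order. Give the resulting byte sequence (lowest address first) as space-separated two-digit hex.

12 E2 D7 D5 50 F7 FD 1A

Split into bytes (most-significant first): 1A FD F7 50 D5 D7 E2 12.
In little-endian order the low byte comes first in memory.
So at ascending addresses the bytes are 12 E2 D7 D5 50 F7 FD 1A.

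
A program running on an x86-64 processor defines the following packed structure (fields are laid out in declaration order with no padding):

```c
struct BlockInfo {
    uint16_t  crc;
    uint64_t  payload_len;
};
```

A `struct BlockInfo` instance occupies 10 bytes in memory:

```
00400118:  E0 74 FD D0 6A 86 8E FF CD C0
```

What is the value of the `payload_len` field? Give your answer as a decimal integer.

`payload_len` follows `crc` (2 bytes), so it starts at byte offset 2 and occupies 8 bytes.
Bytes at offsets 2..9: FD D0 6A 86 8E FF CD C0.
In little-endian order the low byte comes first in memory.
Reassemble most-significant byte first: C0 CD FF 8E 86 6A D0 FD → 0xC0CDFF8E866AD0FD.
0xC0CDFF8E866AD0FD = 13893041413113434365.

13893041413113434365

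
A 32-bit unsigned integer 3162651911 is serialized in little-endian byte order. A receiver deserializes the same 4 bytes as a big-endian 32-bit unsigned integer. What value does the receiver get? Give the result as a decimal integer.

3162651911 in 32-bit hexadecimal is 0xBC823D07.
Stored little-endian, the bytes at ascending addresses are 07 3D 82 BC.
Read back as big-endian, the last byte is least significant, giving 0x073D82BC.
0x073D82BC = 121471676.

121471676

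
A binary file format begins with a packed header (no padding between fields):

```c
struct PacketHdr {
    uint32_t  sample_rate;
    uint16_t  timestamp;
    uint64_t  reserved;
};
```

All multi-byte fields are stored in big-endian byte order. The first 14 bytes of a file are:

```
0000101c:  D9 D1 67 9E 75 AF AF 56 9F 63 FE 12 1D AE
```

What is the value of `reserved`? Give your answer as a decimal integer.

`reserved` follows `sample_rate` (4 B), `timestamp` (2 B), so it starts at offset 4 + 2 = 6 and occupies 8 bytes.
Bytes at offsets 6..13: AF 56 9F 63 FE 12 1D AE.
In big-endian order the high byte comes first in memory.
The bytes are already most-significant first: 0xAF569F63FE121DAE.
0xAF569F63FE121DAE = 12634461056447684014.

12634461056447684014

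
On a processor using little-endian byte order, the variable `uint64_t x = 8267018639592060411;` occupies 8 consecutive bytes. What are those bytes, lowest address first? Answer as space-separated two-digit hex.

FB F5 6A F4 A6 59 BA 72

8267018639592060411 in hexadecimal, padded to 64 bits, is 0x72BA59A6F46AF5FB.
Split into bytes (most-significant first): 72 BA 59 A6 F4 6A F5 FB.
In little-endian order the low byte comes first in memory.
So at ascending addresses the bytes are FB F5 6A F4 A6 59 BA 72.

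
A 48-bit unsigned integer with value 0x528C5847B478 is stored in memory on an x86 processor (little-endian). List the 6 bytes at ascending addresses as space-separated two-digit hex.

Split into bytes (most-significant first): 52 8C 58 47 B4 78.
Little-endian stores the least-significant byte at the lowest address.
So at ascending addresses the bytes are 78 B4 47 58 8C 52.

78 B4 47 58 8C 52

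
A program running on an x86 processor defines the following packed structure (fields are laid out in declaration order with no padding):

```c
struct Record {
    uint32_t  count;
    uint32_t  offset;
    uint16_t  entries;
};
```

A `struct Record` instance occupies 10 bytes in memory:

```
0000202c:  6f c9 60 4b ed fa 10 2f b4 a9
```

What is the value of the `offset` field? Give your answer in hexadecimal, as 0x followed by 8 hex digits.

0x2F10FAED

`offset` follows `count` (4 bytes), so it starts at byte offset 4 and occupies 4 bytes.
Bytes at offsets 4..7: ED FA 10 2F.
Little-endian stores the least-significant byte at the lowest address.
Reassemble most-significant byte first: 2F 10 FA ED → 0x2F10FAED.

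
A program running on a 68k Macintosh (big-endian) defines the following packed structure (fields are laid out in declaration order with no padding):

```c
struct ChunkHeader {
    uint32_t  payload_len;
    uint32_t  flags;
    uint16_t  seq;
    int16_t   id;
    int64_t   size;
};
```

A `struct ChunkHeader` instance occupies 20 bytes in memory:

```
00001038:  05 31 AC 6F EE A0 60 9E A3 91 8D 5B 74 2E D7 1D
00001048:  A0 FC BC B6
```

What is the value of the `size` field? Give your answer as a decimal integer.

`size` follows `payload_len` (4 B), `flags` (4 B), `seq` (2 B), `id` (2 B), so it starts at offset 4 + 4 + 2 + 2 = 12 and occupies 8 bytes.
Bytes at offsets 12..19: 74 2E D7 1D A0 FC BC B6.
Big-endian stores the most-significant byte at the lowest address.
The bytes are already most-significant first: 0x742ED71DA0FCBCB6.
0x742ED71DA0FCBCB6 = 8371865279583272118.

8371865279583272118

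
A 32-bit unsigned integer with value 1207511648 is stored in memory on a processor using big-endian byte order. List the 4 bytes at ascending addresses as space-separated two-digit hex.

47 F9 2A 60

1207511648 in hexadecimal, padded to 32 bits, is 0x47F92A60.
Split into bytes (most-significant first): 47 F9 2A 60.
In big-endian order the high byte comes first in memory.
So the memory order matches the most-significant-first order: 47 F9 2A 60.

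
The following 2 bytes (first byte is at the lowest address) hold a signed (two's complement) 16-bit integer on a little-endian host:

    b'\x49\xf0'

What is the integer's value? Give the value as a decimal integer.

-4023

In little-endian order the low byte comes first in memory.
Reassemble most-significant byte first: F0 49 → 0xF049.
Top bit is set, so as a signed 16-bit value this is 0xF049 − 2^16 = -4023.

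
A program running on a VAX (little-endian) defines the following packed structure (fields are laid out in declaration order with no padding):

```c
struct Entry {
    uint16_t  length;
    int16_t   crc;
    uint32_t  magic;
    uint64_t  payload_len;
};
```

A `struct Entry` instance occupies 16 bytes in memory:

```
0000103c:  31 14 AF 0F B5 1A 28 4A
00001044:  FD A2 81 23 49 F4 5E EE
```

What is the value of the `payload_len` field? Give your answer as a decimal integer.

`payload_len` follows `length` (2 B), `crc` (2 B), `magic` (4 B), so it starts at offset 2 + 2 + 4 = 8 and occupies 8 bytes.
Bytes at offsets 8..15: FD A2 81 23 49 F4 5E EE.
In little-endian order the low byte comes first in memory.
Reassemble most-significant byte first: EE 5E F4 49 23 81 A2 FD → 0xEE5EF4492381A2FD.
0xEE5EF4492381A2FD = 17176434623803138813.

17176434623803138813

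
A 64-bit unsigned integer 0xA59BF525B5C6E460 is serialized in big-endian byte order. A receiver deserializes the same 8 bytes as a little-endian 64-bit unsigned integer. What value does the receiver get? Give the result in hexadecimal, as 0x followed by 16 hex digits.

0x60E4C6B525F59BA5

Stored big-endian, the bytes at ascending addresses are A5 9B F5 25 B5 C6 E4 60.
Read back as little-endian, the first byte is least significant, giving 0x60E4C6B525F59BA5.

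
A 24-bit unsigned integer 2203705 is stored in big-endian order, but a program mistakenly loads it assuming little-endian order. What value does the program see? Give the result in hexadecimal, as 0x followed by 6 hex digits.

0x39A021

2203705 in 24-bit hexadecimal is 0x21A039.
Stored big-endian, the bytes at ascending addresses are 21 A0 39.
Read back as little-endian, the first byte is least significant, giving 0x39A021.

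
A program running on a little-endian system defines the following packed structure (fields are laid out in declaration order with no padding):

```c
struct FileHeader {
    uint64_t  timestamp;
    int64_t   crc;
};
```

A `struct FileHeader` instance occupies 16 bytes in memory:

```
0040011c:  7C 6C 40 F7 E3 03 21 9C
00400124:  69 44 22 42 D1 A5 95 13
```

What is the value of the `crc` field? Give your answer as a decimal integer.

`crc` follows `timestamp` (8 bytes), so it starts at byte offset 8 and occupies 8 bytes.
Bytes at offsets 8..15: 69 44 22 42 D1 A5 95 13.
Little-endian: lowest address holds the least-significant byte.
Reassemble most-significant byte first: 13 95 A5 D1 42 22 44 69 → 0x1395A5D142224469.
0x1395A5D142224469 = 1411216376426808425.

1411216376426808425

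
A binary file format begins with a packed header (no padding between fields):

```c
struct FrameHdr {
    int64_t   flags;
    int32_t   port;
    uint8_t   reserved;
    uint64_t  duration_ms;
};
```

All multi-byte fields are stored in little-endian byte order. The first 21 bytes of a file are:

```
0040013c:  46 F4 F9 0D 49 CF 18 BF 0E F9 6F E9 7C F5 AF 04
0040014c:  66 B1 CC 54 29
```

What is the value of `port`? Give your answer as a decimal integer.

-378537714

`port` follows `flags` (8 bytes), so it starts at byte offset 8 and occupies 4 bytes.
Bytes at offsets 8..11: 0E F9 6F E9.
In little-endian order the low byte comes first in memory.
Reassemble most-significant byte first: E9 6F F9 0E → 0xE96FF90E.
Top bit is set, so as a signed 32-bit value this is 0xE96FF90E − 2^32 = -378537714.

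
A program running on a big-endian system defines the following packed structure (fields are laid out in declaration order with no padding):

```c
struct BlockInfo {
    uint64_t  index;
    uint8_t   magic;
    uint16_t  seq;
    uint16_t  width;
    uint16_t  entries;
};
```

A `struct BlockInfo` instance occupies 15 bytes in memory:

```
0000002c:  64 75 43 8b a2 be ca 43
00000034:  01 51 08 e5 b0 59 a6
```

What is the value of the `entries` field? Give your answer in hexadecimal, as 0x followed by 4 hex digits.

0x59A6

`entries` follows `index` (8 B), `magic` (1 B), `seq` (2 B), `width` (2 B), so it starts at offset 8 + 1 + 2 + 2 = 13 and occupies 2 bytes.
Bytes at offsets 13..14: 59 A6.
Big-endian stores the most-significant byte at the lowest address.
The bytes are already most-significant first: 0x59A6.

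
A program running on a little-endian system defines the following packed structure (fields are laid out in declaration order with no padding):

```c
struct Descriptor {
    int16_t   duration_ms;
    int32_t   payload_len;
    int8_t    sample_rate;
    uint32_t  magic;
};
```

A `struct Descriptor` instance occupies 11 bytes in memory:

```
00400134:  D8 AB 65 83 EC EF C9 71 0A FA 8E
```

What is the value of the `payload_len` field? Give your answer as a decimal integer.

`payload_len` follows `duration_ms` (2 bytes), so it starts at byte offset 2 and occupies 4 bytes.
Bytes at offsets 2..5: 65 83 EC EF.
In little-endian order the low byte comes first in memory.
Reassemble most-significant byte first: EF EC 83 65 → 0xEFEC8365.
Top bit is set, so as a signed 32-bit value this is 0xEFEC8365 − 2^32 = -269712539.

-269712539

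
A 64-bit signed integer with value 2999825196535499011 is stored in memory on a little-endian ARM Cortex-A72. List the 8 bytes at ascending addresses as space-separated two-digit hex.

03 C9 C3 5B 1F 85 A1 29

2999825196535499011 in hexadecimal, padded to 64 bits, is 0x29A1851F5BC3C903.
Split into bytes (most-significant first): 29 A1 85 1F 5B C3 C9 03.
In little-endian order the low byte comes first in memory.
So at ascending addresses the bytes are 03 C9 C3 5B 1F 85 A1 29.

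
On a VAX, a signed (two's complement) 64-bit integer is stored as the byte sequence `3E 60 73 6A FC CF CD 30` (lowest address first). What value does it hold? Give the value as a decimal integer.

3516695567070879806

Little-endian: lowest address holds the least-significant byte.
Reassemble most-significant byte first: 30 CD CF FC 6A 73 60 3E → 0x30CDCFFC6A73603E.
0x30CDCFFC6A73603E = 3516695567070879806.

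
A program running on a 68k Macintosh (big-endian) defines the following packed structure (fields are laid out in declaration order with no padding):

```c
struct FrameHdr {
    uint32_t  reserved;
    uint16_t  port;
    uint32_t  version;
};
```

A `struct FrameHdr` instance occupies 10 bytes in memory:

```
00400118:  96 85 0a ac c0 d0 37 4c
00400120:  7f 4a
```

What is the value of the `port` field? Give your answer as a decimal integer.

49360

`port` follows `reserved` (4 bytes), so it starts at byte offset 4 and occupies 2 bytes.
Bytes at offsets 4..5: C0 D0.
Big-endian: lowest address holds the most-significant byte.
The bytes are already most-significant first: 0xC0D0.
0xC0D0 = 49360.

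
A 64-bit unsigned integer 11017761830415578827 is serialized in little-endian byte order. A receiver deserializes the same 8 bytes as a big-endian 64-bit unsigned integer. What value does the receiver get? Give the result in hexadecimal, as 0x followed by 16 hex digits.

0xCB36C79902F4E698

11017761830415578827 in 64-bit hexadecimal is 0x98E6F40299C736CB.
Stored little-endian, the bytes at ascending addresses are CB 36 C7 99 02 F4 E6 98.
Read back as big-endian, the last byte is least significant, giving 0xCB36C79902F4E698.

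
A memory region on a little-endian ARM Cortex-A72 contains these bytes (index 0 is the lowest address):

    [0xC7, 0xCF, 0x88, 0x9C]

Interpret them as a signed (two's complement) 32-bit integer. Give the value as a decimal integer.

-1668755513

In little-endian order the low byte comes first in memory.
Reassemble most-significant byte first: 9C 88 CF C7 → 0x9C88CFC7.
Top bit is set, so as a signed 32-bit value this is 0x9C88CFC7 − 2^32 = -1668755513.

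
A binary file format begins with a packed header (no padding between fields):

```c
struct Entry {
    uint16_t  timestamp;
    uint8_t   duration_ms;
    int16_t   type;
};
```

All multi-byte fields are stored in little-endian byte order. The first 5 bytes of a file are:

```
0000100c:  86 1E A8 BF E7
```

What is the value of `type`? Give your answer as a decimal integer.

-6209

`type` follows `timestamp` (2 B), `duration_ms` (1 B), so it starts at offset 2 + 1 = 3 and occupies 2 bytes.
Bytes at offsets 3..4: BF E7.
In little-endian order the low byte comes first in memory.
Reassemble most-significant byte first: E7 BF → 0xE7BF.
Top bit is set, so as a signed 16-bit value this is 0xE7BF − 2^16 = -6209.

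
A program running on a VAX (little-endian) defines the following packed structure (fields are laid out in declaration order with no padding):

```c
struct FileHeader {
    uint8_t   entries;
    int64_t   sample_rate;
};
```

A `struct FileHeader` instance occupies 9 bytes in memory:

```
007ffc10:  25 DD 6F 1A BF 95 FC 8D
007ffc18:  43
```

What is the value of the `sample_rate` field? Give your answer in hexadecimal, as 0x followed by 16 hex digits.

`sample_rate` follows `entries` (1 byte), so it starts at byte offset 1 and occupies 8 bytes.
Bytes at offsets 1..8: DD 6F 1A BF 95 FC 8D 43.
In little-endian order the low byte comes first in memory.
Reassemble most-significant byte first: 43 8D FC 95 BF 1A 6F DD → 0x438DFC95BF1A6FDD.

0x438DFC95BF1A6FDD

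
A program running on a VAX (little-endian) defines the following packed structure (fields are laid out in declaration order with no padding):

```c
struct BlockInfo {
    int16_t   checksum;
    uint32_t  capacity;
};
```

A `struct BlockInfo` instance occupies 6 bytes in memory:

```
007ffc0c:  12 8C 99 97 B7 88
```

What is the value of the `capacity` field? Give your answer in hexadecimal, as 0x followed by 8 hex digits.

0x88B79799

`capacity` follows `checksum` (2 bytes), so it starts at byte offset 2 and occupies 4 bytes.
Bytes at offsets 2..5: 99 97 B7 88.
Little-endian stores the least-significant byte at the lowest address.
Reassemble most-significant byte first: 88 B7 97 99 → 0x88B79799.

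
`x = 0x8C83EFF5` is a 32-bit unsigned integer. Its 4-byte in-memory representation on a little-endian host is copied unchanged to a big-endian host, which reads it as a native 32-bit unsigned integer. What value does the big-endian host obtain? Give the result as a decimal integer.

4126114700

Stored little-endian, the bytes at ascending addresses are F5 EF 83 8C.
Read back as big-endian, the last byte is least significant, giving 0xF5EF838C.
0xF5EF838C = 4126114700.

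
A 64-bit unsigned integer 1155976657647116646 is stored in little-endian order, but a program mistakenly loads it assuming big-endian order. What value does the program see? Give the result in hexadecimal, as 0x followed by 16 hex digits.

0x6621B33FA5DA0A10

1155976657647116646 in 64-bit hexadecimal is 0x100ADAA53FB32166.
Stored little-endian, the bytes at ascending addresses are 66 21 B3 3F A5 DA 0A 10.
Read back as big-endian, the last byte is least significant, giving 0x6621B33FA5DA0A10.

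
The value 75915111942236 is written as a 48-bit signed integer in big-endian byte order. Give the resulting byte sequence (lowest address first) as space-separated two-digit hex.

45 0B 5D 47 C8 5C

75915111942236 in hexadecimal, padded to 48 bits, is 0x450B5D47C85C.
Split into bytes (most-significant first): 45 0B 5D 47 C8 5C.
Big-endian: lowest address holds the most-significant byte.
So the memory order matches the most-significant-first order: 45 0B 5D 47 C8 5C.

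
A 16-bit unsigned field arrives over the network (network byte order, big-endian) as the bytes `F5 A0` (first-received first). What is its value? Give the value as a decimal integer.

In big-endian order the high byte comes first in memory.
The bytes are already most-significant first: 0xF5A0.
0xF5A0 = 62880.

62880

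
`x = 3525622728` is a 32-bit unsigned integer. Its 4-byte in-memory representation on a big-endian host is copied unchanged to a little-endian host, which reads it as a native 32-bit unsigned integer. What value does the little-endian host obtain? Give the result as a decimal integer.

3367707858

3525622728 in 32-bit hexadecimal is 0xD224BBC8.
Stored big-endian, the bytes at ascending addresses are D2 24 BB C8.
Read back as little-endian, the first byte is least significant, giving 0xC8BB24D2.
0xC8BB24D2 = 3367707858.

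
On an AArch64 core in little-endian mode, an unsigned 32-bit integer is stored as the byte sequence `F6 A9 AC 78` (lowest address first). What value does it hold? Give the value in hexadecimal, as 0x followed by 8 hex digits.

0x78ACA9F6

Little-endian: lowest address holds the least-significant byte.
Reassemble most-significant byte first: 78 AC A9 F6 → 0x78ACA9F6.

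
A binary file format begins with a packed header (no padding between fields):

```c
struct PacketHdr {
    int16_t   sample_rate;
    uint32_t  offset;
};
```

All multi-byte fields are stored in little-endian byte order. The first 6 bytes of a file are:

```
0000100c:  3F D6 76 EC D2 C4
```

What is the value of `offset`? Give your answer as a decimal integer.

`offset` follows `sample_rate` (2 bytes), so it starts at byte offset 2 and occupies 4 bytes.
Bytes at offsets 2..5: 76 EC D2 C4.
Little-endian: lowest address holds the least-significant byte.
Reassemble most-significant byte first: C4 D2 EC 76 → 0xC4D2EC76.
0xC4D2EC76 = 3302157430.

3302157430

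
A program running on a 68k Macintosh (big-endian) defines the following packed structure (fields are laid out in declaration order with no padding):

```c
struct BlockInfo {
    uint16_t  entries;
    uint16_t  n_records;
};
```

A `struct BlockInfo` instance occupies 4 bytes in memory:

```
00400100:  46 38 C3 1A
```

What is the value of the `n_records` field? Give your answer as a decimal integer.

49946

`n_records` follows `entries` (2 bytes), so it starts at byte offset 2 and occupies 2 bytes.
Bytes at offsets 2..3: C3 1A.
Big-endian: lowest address holds the most-significant byte.
The bytes are already most-significant first: 0xC31A.
0xC31A = 49946.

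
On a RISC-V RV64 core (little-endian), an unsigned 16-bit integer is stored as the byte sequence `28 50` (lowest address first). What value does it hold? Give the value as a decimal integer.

Little-endian stores the least-significant byte at the lowest address.
Reassemble most-significant byte first: 50 28 → 0x5028.
0x5028 = 20520.

20520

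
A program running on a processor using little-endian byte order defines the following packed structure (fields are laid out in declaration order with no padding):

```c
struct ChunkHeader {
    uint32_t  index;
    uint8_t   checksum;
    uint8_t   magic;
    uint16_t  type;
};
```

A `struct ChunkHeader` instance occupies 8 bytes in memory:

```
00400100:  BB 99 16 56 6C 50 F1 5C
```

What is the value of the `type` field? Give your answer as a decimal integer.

23793

`type` follows `index` (4 B), `checksum` (1 B), `magic` (1 B), so it starts at offset 4 + 1 + 1 = 6 and occupies 2 bytes.
Bytes at offsets 6..7: F1 5C.
In little-endian order the low byte comes first in memory.
Reassemble most-significant byte first: 5C F1 → 0x5CF1.
0x5CF1 = 23793.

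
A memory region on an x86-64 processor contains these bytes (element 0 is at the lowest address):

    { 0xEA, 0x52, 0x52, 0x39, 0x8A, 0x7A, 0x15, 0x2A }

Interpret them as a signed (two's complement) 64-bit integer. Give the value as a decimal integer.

3032464658189669098

In little-endian order the low byte comes first in memory.
Reassemble most-significant byte first: 2A 15 7A 8A 39 52 52 EA → 0x2A157A8A395252EA.
0x2A157A8A395252EA = 3032464658189669098.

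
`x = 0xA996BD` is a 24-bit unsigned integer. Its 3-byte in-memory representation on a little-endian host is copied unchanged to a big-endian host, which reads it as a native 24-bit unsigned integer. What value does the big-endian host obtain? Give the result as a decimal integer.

Stored little-endian, the bytes at ascending addresses are BD 96 A9.
Read back as big-endian, the last byte is least significant, giving 0xBD96A9.
0xBD96A9 = 12424873.

12424873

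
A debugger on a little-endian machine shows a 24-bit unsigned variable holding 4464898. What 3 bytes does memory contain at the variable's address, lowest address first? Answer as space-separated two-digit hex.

02 21 44

4464898 in hexadecimal, padded to 24 bits, is 0x442102.
Split into bytes (most-significant first): 44 21 02.
Little-endian stores the least-significant byte at the lowest address.
So at ascending addresses the bytes are 02 21 44.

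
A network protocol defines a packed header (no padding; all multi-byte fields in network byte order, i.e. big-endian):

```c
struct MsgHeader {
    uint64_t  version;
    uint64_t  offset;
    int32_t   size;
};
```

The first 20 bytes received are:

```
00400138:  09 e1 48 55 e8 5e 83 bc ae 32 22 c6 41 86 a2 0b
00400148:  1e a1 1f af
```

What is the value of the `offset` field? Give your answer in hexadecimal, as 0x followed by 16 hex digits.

`offset` follows `version` (8 bytes), so it starts at byte offset 8 and occupies 8 bytes.
Bytes at offsets 8..15: AE 32 22 C6 41 86 A2 0B.
Big-endian stores the most-significant byte at the lowest address.
The bytes are already most-significant first: 0xAE3222C64186A20B.

0xAE3222C64186A20B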